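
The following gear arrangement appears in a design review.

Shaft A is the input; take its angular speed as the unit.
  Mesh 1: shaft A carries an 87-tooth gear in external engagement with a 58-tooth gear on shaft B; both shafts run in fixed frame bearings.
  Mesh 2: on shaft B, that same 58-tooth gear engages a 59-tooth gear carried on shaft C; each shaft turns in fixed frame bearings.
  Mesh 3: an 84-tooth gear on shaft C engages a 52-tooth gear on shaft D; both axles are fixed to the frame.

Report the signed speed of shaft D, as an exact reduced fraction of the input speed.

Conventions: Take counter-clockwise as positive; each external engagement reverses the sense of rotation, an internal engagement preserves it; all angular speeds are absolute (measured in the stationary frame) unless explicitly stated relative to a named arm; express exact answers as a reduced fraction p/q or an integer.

3-mesh fixed-axis compound train (all bearings frame-fixed)
mesh 1 [87T→58T]: |ω|/ω_in = 1×87/58 = 3/2, sense flips to −
mesh 2 [58T→59T]: |ω|/ω_in = (3/2)×58/59 = 87/59, sense flips to +
mesh 3 [84T→52T]: |ω|/ω_in = (87/59)×84/52 = 1827/767, sense flips to −
signed output speed (× input speed) = -1827/767

-1827/767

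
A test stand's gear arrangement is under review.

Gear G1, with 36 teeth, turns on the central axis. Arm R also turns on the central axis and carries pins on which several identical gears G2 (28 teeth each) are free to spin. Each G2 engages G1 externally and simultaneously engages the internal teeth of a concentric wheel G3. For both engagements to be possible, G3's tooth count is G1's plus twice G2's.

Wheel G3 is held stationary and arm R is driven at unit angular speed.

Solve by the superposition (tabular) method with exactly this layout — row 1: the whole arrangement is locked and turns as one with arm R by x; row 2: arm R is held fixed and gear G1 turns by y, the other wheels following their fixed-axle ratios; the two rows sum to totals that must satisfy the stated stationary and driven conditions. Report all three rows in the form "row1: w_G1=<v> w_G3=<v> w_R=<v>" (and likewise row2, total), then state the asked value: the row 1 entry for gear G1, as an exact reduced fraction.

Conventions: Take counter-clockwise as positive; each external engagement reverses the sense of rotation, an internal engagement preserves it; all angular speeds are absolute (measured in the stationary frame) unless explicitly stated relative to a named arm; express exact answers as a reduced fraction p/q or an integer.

row1: w_G1=1 w_G3=1 w_R=1
row2: w_G1=23/9 w_G3=-1 w_R=0
total: w_G1=32/9 w_G3=0 w_R=1
asked value: 1

topology: planetary set — G1 36T / G2 28T / G3 92T, arm = carrier (Willis)
row 1 — lock + rotate with arm: ω_sun = ω_ring = ω_arm = x
row 2: sun turns y, ring = −(36/92)·y, arm 0
boundary: total ω_ring = x − (36/92)·y = 0 and total ω_arm = x = 1  ⇒  y = 23/9, x = 1
row 2 ring = −(36/92)·23/9 = -1
totals (row 1 + row 2): sun 1 + 23/9 = 32/9, ring 1 + (-1) = 0, arm 1 + 0 = 1
asked cell (row1, sun) = 1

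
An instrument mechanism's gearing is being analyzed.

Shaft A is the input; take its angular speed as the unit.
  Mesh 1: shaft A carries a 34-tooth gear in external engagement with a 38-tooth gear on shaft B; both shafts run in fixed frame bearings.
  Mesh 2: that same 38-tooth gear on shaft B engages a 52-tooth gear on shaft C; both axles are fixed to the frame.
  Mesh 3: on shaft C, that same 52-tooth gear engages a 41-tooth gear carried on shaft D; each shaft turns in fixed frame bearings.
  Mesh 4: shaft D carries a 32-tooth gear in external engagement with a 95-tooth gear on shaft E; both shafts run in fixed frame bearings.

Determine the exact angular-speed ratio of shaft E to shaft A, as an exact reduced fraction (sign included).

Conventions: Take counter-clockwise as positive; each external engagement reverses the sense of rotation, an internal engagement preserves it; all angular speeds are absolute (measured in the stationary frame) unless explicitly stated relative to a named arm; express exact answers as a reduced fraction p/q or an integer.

1088/3895

class = fixed-axis compound train [4 meshes; 4 ratios multiply, 4 sense flips]
mesh 1 [34T→38T]: running ratio 17/19, sense −
mesh 2 [38T→52T]: running ratio 17/26, sense +
mesh 3 [52T→41T]: running ratio 34/41, sense −
mesh 4 [32T→95T]: running ratio 1088/3895, sense +
ω_out/ω_in = 1088/3895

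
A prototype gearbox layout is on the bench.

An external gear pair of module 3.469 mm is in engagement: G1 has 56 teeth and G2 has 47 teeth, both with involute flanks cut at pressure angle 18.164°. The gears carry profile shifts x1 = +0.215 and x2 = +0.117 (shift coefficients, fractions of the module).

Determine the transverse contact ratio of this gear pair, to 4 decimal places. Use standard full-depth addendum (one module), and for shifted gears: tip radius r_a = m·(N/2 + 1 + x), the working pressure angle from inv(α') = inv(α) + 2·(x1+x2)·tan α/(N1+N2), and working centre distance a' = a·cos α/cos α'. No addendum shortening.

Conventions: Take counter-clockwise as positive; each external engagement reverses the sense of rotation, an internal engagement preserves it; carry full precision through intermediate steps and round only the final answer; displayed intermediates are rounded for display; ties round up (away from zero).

recognized (one external pair, fixed centres): single-mesh tooth geometry, m = 3.469, N1 = 56, N2 = 47
base radii: r_b1 = 92.291729, r_b2 = 77.459130
tip radii: r_a1 = 101.346835, r_a2 = 85.396373
inv(α') = inv(18.164°) + 2·(+0.215+0.117)·tan α/(56+47) = 0.01318062  ⇒  α' = 19.22217°
a' = a·cos α / cos α' = 178.6535·cos 18.164°/cos 19.22217° = 179.773401
action lengths: √(r_a1²−r_b1²) = 41.873831, √(r_a2²−r_b2²) = 35.953077
base pitch p_b = π·m·cos α = 10.355108
CR = (41.873831 + 35.953077 − 179.773401·sin 19.22217°)/10.355108 = 1.800052
contact ratio ≈ 1.8001

1.8001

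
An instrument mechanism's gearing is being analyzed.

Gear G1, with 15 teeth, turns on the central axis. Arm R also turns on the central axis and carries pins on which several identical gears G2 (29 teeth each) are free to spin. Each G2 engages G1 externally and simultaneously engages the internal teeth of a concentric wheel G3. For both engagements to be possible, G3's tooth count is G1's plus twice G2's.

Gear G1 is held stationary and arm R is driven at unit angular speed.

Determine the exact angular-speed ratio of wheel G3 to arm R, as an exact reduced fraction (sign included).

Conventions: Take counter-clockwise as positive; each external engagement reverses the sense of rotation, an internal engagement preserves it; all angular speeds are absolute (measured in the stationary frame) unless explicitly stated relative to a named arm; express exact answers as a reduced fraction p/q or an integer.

88/73

topology: planetary set — G1 15T / G2 29T / G3 73T, arm = carrier (Willis)
ring teeth: 15 + 2·29 = 73
15(ω_sun−ω_arm) = −73(ω_ring−ω_arm),  ω_sun = 0, ω_arm = 1
ω_ring = 1 − (15/73)(0−1) = 88/73
ω_out/ω_in = 88/73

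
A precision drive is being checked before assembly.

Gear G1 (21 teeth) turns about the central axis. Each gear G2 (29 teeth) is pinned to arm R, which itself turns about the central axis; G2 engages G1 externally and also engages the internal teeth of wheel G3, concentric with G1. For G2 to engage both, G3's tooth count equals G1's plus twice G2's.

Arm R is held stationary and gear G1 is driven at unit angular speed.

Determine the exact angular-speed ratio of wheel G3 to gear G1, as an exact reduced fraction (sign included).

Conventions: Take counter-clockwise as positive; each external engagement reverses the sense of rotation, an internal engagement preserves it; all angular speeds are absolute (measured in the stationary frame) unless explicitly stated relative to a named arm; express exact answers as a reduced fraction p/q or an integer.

planetary set (21T centre, 29T on arm, 79T internal) — Willis relation
ring teeth: 21 + 2·29 = 79
21(ω_sun−ω_arm) = −79(ω_ring−ω_arm),  ω_arm = 0, ω_sun = 1
ω_ring = 0 − (21/79)(1−0) = -21/79
ω_out/ω_in = -21/79

-21/79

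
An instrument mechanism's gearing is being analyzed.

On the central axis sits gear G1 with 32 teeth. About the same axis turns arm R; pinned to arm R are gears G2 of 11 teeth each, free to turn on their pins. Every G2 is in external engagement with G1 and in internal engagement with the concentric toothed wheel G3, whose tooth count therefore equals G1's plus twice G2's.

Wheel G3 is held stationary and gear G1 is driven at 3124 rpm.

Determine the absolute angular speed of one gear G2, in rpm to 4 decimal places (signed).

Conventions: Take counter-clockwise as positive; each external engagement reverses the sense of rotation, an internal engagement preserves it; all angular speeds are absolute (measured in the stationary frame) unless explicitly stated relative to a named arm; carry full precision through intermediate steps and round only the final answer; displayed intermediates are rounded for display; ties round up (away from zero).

-4544.0000 rpm

topology: planetary set — G1 32T / G2 11T / G3 54T, arm = carrier (Willis)
normalise by the input: solve with ω_sun = 1, then scale by 3124 rpm
ring teeth: 32 + 2·11 = 54
32(ω_sun−ω_arm) = −54(ω_ring−ω_arm),  ω_ring = 0, ω_sun = 1
32(1−ω_arm) = −54(0−ω_arm)  ⇒  86·ω_arm = 32  ⇒  ω_arm = 16/43
sun–planet mesh: 32·(1−16/43) = −11·(ω_p−ω_arm)  ⇒  ω_p−ω_arm = -864/473
ω_p = 16/43 − 864/473 = -16/11
scale: ω_p = -16/11 × 3124 rpm = -4544.0000 rpm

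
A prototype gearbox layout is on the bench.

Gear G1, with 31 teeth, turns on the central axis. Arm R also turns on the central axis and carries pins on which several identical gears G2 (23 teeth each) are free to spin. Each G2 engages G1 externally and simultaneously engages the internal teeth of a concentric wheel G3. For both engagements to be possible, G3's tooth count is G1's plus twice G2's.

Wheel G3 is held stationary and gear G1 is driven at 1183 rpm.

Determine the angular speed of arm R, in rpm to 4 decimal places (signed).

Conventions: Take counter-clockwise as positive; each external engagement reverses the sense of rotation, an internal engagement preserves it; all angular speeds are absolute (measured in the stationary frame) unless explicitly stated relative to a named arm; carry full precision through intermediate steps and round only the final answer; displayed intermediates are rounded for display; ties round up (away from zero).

planetary set (31T centre, 23T on arm, 77T internal) — Willis relation
normalise by the input: solve with ω_sun = 1, then scale by 1183 rpm
ring teeth: 31 + 2·23 = 77
31(ω_sun−ω_arm) = −77(ω_ring−ω_arm),  ω_ring = 0, ω_sun = 1
31(1−ω_arm) = −77(0−ω_arm)  ⇒  108·ω_arm = 31  ⇒  ω_arm = 31/108
scale: ω_arm = 31/108 × 1183 rpm = +339.5648 rpm

+339.5648 rpm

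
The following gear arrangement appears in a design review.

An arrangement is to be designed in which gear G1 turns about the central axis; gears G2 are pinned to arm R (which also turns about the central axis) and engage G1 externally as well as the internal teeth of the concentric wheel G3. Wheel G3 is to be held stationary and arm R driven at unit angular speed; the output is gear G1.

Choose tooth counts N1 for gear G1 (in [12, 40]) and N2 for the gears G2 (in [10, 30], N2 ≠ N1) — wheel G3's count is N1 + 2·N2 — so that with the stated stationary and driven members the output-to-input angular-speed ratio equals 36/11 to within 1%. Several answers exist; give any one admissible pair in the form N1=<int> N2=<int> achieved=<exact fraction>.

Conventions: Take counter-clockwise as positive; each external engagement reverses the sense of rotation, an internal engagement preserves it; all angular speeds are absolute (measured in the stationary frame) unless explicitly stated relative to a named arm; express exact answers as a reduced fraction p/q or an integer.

N1=22 N2=14 achieved=36/11

class = planetary set [ratio 36/11 wanted; Willis about the carrier]
Willis with ω_ring = 0: ω_sun/ω_arm = (N1+N3)/N1; set equal to 36/11  ⇒  N3/N1 = 36/11 − 1 = 25/11
N3 = N1 + 2·N2  ⇒  N2/N1 = (N3/N1 − 1)/2 = (25/11 − 1)/2 = 7/11
smallest multiple with N1 ≥ 12 and N2 ≥ 10: k = 2  ⇒  N1 = 2·11 = 22, N2 = 2·7 = 14 (N1 ≤ 40, N2 ≤ 30, N2 ≠ N1 ✓), N3 = 22 + 2·14 = 50
check: (N1+N3)/N1 with N1 = 22, N3 = 50 gives 36/11; |achieved − target| = 0 ≤ 9/275 ✓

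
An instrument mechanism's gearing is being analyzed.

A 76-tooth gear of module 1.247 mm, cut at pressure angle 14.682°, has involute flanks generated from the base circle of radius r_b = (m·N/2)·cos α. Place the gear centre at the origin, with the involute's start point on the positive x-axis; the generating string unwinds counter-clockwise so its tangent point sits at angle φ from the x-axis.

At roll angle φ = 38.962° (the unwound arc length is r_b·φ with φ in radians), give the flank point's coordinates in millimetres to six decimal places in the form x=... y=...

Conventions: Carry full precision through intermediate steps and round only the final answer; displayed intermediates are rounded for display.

recognized (one wheel, involute flank): single-mesh tooth geometry, m = 1.247, N = 76
pitch radius r_p = m·N/2 = 1.247·76/2 = 47.386000
base radius r_b = r_p·cos α = 47.386000·cos 14.682° = 45.838725
roll angle φ = 38.962° = 0.68001518 rad
x = r_b·(cos φ + φ·sin φ) = 55.242998
y = r_b·(sin φ − φ·cos φ) = 4.586168

x=55.242998 y=4.586168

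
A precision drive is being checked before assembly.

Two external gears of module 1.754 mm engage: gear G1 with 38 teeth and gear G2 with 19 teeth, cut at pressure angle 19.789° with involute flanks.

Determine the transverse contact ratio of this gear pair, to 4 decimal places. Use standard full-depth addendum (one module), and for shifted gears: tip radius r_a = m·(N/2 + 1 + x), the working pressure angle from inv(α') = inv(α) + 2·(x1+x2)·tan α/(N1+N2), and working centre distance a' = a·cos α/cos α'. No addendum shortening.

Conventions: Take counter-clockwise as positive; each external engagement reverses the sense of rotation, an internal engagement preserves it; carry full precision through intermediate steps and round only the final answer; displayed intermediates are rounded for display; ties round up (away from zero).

single-mesh involute tooth geometry (38T engaging 19T at module 1.754)
base radii: r_b1 = 31.357959, r_b2 = 15.678980
tip radii: r_a1 = 35.080000, r_a2 = 18.417000
no profile shift: α' = α, a' = a
action lengths: √(r_a1²−r_b1²) = 15.725292, √(r_a2²−r_b2²) = 9.662064
base pitch p_b = π·m·cos α = 5.184944
CR = (15.725292 + 9.662064 − 49.989000·sin 19.78900°)/5.184944 = 1.632268
contact ratio ≈ 1.6323

1.6323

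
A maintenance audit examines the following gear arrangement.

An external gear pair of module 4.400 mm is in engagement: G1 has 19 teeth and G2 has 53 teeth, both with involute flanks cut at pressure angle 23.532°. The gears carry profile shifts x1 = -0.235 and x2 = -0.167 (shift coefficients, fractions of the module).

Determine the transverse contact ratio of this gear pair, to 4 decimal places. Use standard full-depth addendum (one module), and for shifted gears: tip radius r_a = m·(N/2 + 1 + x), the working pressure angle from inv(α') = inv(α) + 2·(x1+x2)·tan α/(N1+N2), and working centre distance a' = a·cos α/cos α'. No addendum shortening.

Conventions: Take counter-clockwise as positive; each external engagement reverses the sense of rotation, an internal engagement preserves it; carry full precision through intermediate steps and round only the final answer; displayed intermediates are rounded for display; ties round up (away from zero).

single-mesh involute tooth geometry (19T engaging 53T at module 4.400)
base radii: r_b1 = 38.323796, r_b2 = 106.903221
tip radii: r_a1 = 45.166000, r_a2 = 120.265200
inv(α') = inv(23.532°) + 2·(-0.235-0.167)·tan α/(19+53) = 0.01990293  ⇒  α' = 21.94691°
a' = a·cos α / cos α' = 158.4000·cos 23.532°/cos 21.94691° = 156.573831
action lengths: √(r_a1²−r_b1²) = 23.900925, √(r_a2²−r_b2²) = 55.094643
base pitch p_b = π·m·cos α = 12.673448
CR = (23.900925 + 55.094643 − 156.573831·sin 21.94691°)/12.673448 = 1.615703
contact ratio ≈ 1.6157

1.6157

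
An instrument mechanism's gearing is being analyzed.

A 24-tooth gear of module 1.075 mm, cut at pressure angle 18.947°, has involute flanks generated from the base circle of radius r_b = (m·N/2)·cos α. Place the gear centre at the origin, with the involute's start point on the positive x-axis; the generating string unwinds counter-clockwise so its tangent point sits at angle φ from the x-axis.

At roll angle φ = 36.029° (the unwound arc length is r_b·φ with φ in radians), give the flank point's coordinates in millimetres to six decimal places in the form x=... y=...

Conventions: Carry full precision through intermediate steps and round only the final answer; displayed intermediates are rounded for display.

topology: single-mesh involute geometry — m = 1.075, N = 24
pitch radius r_p = m·N/2 = 1.075·24/2 = 12.900000
base radius r_b = r_p·cos α = 12.900000·cos 18.947° = 12.201069
roll angle φ = 36.029° = 0.62882468 rad
x = r_b·(cos φ + φ·sin φ) = 14.380067
y = r_b·(sin φ − φ·cos φ) = 0.971839

x=14.380067 y=0.971839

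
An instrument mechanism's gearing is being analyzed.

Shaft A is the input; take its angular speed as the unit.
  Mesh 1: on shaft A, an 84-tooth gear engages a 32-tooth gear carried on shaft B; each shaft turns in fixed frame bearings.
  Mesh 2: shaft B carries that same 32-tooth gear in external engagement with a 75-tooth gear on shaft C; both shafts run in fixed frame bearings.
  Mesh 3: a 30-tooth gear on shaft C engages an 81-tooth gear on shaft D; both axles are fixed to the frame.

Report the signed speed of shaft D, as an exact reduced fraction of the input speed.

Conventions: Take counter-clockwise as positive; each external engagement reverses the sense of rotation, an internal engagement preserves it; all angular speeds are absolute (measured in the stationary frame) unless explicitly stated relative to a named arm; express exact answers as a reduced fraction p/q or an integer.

3-mesh fixed-axis compound train (all bearings frame-fixed)
mesh 1 [84T→32T]: |ω|/ω_in = 1×84/32 = 21/8, sense flips to −
mesh 2 [32T→75T]: |ω|/ω_in = (21/8)×32/75 = 28/25, sense flips to +
mesh 3 [30T→81T]: |ω|/ω_in = (28/25)×30/81 = 56/135, sense flips to −
signed output speed (× input speed) = -56/135

-56/135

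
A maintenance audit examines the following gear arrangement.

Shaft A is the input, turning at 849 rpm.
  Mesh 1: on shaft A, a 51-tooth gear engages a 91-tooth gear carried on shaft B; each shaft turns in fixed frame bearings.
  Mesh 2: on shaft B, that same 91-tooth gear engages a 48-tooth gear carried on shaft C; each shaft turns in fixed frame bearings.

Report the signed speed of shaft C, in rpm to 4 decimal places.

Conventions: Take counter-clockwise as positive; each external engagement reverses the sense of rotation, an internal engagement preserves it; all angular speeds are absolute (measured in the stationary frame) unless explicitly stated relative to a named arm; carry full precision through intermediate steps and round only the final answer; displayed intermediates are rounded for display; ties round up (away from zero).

2-mesh fixed-axis compound train (all bearings frame-fixed)
mesh 1 [51T→91T]: ω = 849.0000×51/91 = 475.8132 rpm, sense flips to −
mesh 2 [91T→48T]: ω = 475.8132×91/48 = 902.0625 rpm, sense flips to +
signed output speed = +902.0625 rpm

+902.0625 rpm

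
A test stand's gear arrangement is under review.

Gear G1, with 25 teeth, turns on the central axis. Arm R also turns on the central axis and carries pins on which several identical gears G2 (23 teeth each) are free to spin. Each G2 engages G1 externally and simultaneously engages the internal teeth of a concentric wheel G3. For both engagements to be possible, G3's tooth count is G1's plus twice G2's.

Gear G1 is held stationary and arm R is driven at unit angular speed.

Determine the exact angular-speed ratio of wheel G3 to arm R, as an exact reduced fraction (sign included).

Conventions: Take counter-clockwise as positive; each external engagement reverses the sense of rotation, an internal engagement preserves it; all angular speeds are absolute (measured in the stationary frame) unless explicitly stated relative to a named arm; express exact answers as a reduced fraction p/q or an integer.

recognized (axles ride arm R): planetary set, 25/23/71 teeth
ring teeth: 25 + 2·23 = 71
25(ω_sun−ω_arm) = −71(ω_ring−ω_arm),  ω_sun = 0, ω_arm = 1
ω_ring = 1 − (25/71)(0−1) = 96/71
ω_out/ω_in = 96/71

96/71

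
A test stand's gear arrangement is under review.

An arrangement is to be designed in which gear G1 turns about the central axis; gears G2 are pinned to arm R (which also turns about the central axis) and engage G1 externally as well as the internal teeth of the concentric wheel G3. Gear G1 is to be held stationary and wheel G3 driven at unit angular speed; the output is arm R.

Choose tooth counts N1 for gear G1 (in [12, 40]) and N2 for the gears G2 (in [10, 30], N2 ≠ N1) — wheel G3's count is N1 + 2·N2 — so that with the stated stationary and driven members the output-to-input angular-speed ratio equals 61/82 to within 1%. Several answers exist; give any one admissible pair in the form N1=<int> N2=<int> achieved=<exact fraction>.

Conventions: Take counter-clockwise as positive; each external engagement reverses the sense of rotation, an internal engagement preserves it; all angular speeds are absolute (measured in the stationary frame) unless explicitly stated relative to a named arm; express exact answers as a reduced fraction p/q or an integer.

design class (target 61/82): planetary set
Willis with ω_sun = 0: ω_arm/ω_ring = N3/(N1+N3); set equal to 61/82  ⇒  N3/N1 = (61/82)/(1 − 61/82) = 61/21
N3 = N1 + 2·N2  ⇒  N2/N1 = (N3/N1 − 1)/2 = (61/21 − 1)/2 = 20/21
smallest multiple with N1 ≥ 12 and N2 ≥ 10: k = 1  ⇒  N1 = 1·21 = 21, N2 = 1·20 = 20 (N1 ≤ 40, N2 ≤ 30, N2 ≠ N1 ✓), N3 = 21 + 2·20 = 61
check: N3/(N1+N3) with N1 = 21, N3 = 61 gives 61/82; |achieved − target| = 0 ≤ 61/8200 ✓

N1=21 N2=20 achieved=61/82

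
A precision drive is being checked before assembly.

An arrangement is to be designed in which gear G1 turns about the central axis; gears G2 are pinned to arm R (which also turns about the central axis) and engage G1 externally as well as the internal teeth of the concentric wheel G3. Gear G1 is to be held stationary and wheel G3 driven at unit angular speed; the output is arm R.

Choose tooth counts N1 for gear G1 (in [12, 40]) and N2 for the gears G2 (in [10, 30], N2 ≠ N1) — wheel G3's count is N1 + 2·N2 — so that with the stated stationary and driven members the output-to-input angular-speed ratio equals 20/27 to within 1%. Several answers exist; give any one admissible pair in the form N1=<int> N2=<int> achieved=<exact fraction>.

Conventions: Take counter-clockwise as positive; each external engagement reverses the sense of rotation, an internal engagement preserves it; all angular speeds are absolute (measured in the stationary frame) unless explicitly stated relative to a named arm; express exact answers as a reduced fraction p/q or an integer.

N1=14 N2=13 achieved=20/27

class = planetary set [ratio 20/27 wanted; Willis about the carrier]
Willis with ω_sun = 0: ω_arm/ω_ring = N3/(N1+N3); set equal to 20/27  ⇒  N3/N1 = (20/27)/(1 − 20/27) = 20/7
N3 = N1 + 2·N2  ⇒  N2/N1 = (N3/N1 − 1)/2 = (20/7 − 1)/2 = 13/14
smallest multiple with N1 ≥ 12 and N2 ≥ 10: k = 1  ⇒  N1 = 1·14 = 14, N2 = 1·13 = 13 (N1 ≤ 40, N2 ≤ 30, N2 ≠ N1 ✓), N3 = 14 + 2·13 = 40
check: N3/(N1+N3) with N1 = 14, N3 = 40 gives 20/27; |achieved − target| = 0 ≤ 1/135 ✓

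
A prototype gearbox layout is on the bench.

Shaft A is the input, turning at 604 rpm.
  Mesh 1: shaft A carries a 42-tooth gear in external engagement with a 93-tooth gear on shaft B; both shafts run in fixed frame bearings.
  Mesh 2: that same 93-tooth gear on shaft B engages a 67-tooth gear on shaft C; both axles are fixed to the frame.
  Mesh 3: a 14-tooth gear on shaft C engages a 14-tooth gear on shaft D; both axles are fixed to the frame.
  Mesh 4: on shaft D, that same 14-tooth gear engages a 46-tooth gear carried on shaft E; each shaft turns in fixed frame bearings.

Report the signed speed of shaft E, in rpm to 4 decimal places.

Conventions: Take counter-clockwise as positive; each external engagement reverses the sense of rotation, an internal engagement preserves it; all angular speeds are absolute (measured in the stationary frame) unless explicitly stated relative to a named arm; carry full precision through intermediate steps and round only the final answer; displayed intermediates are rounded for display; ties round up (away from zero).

+115.2343 rpm

class = fixed-axis compound train [4 meshes; 4 ratios multiply, 4 sense flips]
mesh 1 [42T→93T]: ω = 604.0000×42/93 = 272.7742 rpm, sense flips to −
mesh 2 [93T→67T]: ω = 272.7742×93/67 = 378.6269 rpm, sense flips to +
mesh 3 [14T→14T]: ω = 378.6269×14/14 = 378.6269 rpm, sense flips to −
mesh 4 [14T→46T]: ω = 378.6269×14/46 = 115.2343 rpm, sense flips to +
signed output speed = +115.2343 rpm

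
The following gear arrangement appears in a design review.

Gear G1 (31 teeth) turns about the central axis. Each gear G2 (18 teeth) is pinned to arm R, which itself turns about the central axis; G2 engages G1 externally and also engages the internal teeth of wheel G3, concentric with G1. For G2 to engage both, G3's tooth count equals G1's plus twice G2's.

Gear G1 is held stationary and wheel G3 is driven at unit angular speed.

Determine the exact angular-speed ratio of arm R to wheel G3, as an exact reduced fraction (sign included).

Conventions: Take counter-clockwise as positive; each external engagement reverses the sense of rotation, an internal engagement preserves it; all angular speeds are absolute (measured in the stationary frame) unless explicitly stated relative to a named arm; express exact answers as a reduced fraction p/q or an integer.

planetary set (31T centre, 18T on arm, 67T internal) — Willis relation
ring teeth: 31 + 2·18 = 67
31(ω_sun−ω_arm) = −67(ω_ring−ω_arm),  ω_sun = 0, ω_ring = 1
31(0−ω_arm) = −67(1−ω_arm)  ⇒  98·ω_arm = 67  ⇒  ω_arm = 67/98
ω_out/ω_in = 67/98

67/98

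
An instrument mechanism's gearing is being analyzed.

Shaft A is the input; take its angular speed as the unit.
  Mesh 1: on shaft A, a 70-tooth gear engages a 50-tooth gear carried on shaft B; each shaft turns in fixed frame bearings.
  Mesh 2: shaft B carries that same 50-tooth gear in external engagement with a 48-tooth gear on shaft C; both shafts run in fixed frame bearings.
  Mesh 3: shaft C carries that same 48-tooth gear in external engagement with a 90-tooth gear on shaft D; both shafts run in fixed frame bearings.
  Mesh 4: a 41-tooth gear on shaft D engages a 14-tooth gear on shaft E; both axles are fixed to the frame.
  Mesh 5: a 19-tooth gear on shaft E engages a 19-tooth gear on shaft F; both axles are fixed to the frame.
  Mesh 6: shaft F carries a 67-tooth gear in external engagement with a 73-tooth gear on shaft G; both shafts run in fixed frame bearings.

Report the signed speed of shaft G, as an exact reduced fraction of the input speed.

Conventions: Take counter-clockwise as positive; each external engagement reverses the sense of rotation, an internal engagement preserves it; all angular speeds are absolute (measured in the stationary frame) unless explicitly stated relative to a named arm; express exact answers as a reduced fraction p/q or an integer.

2747/1314

6-mesh fixed-axis compound train (all bearings frame-fixed)
mesh 1 [70T→50T]: |ω|/ω_in = 1×70/50 = 7/5, sense flips to −
mesh 2 [50T→48T]: |ω|/ω_in = (7/5)×50/48 = 35/24, sense flips to +
mesh 3 [48T→90T]: |ω|/ω_in = (35/24)×48/90 = 7/9, sense flips to −
mesh 4 [41T→14T]: |ω|/ω_in = (7/9)×41/14 = 41/18, sense flips to +
mesh 5 [19T→19T]: |ω|/ω_in = (41/18)×19/19 = 41/18, sense flips to −
mesh 6 [67T→73T]: |ω|/ω_in = (41/18)×67/73 = 2747/1314, sense flips to +
signed output speed (× input speed) = 2747/1314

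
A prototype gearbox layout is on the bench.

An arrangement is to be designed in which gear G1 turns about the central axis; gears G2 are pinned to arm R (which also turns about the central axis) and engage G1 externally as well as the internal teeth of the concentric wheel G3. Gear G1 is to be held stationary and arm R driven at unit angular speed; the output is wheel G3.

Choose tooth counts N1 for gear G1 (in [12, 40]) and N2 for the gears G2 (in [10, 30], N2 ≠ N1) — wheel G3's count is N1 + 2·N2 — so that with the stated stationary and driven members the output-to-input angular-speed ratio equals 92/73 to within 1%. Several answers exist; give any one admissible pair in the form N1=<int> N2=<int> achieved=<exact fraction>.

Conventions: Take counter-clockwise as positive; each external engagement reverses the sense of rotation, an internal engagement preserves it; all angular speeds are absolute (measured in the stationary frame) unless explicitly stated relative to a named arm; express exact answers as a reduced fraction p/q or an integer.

N1=19 N2=27 achieved=92/73

design class (target 92/73): planetary set
Willis with ω_sun = 0: ω_ring/ω_arm = (N1+N3)/N3; set equal to 92/73  ⇒  N3/N1 = 1/(92/73 − 1) = 73/19
N3 = N1 + 2·N2  ⇒  N2/N1 = (N3/N1 − 1)/2 = (73/19 − 1)/2 = 27/19
smallest multiple with N1 ≥ 12 and N2 ≥ 10: k = 1  ⇒  N1 = 1·19 = 19, N2 = 1·27 = 27 (N1 ≤ 40, N2 ≤ 30, N2 ≠ N1 ✓), N3 = 19 + 2·27 = 73
check: (N1+N3)/N3 with N1 = 19, N3 = 73 gives 92/73; |achieved − target| = 0 ≤ 23/1825 ✓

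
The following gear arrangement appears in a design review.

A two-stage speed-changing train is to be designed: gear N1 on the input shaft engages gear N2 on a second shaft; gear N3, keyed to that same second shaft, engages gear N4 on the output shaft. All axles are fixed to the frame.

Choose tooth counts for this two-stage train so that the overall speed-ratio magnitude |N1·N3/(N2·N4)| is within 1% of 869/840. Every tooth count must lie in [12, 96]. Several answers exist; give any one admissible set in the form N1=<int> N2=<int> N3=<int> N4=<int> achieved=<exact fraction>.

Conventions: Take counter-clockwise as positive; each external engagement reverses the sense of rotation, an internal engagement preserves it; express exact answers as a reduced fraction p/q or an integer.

N1=22 N2=20 N3=79 N4=84 achieved=869/840

topology: fixed-axis compound train — 2 stages, target 869/840
target = 869/840 in lowest terms: an exact hit needs N1·N3 = k·869 and N2·N4 = k·840 for one integer k, every count in [12, 96]; additionally prefer no 1:1 stage (N1 ≠ N2, N3 ≠ N4)
k = 1: no 1:1-free in-range split of k·869 and k·840 into factor pairs; take k = 2
k = 2: N1·N3 = 1738 = 22·79, N2·N4 = 1680 = 20·84
achieved = 22·79/(20·84) = 869/840; |achieved − target| = 0 ≤ 869/84000 ✓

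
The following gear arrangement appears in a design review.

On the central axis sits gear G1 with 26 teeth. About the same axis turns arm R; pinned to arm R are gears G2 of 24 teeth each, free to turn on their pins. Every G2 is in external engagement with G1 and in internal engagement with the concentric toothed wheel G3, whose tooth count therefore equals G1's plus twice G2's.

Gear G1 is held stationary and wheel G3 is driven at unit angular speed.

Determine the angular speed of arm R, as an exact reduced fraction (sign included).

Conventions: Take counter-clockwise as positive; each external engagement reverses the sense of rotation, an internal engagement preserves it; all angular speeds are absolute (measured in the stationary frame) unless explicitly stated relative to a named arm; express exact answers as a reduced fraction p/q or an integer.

planetary set (26T centre, 24T on arm, 74T internal) — Willis relation
ring teeth: 26 + 2·24 = 74
26(ω_sun−ω_arm) = −74(ω_ring−ω_arm),  ω_sun = 0, ω_ring = 1
26(0−ω_arm) = −74(1−ω_arm)  ⇒  100·ω_arm = 74  ⇒  ω_arm = 37/50
exact speed ratio = 37/50

37/50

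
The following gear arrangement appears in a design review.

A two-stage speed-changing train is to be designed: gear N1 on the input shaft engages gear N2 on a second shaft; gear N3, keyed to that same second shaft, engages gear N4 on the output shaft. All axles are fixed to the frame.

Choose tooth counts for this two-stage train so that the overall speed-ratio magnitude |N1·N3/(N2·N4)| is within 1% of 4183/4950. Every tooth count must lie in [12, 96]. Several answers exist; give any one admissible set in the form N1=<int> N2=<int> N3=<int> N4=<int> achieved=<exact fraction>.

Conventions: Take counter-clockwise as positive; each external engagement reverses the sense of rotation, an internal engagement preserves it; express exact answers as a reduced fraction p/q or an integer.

N1=47 N2=55 N3=89 N4=90 achieved=4183/4950

class = fixed-axis compound train [2-stage, 4183/4950 wanted]
target = 4183/4950 in lowest terms: an exact hit needs N1·N3 = k·4183 and N2·N4 = k·4950 for one integer k, every count in [12, 96]; additionally prefer no 1:1 stage (N1 ≠ N2, N3 ≠ N4)
k = 1: N1·N3 = 4183 = 47·89, N2·N4 = 4950 = 55·90
achieved = 47·89/(55·90) = 4183/4950; |achieved − target| = 0 ≤ 4183/495000 ✓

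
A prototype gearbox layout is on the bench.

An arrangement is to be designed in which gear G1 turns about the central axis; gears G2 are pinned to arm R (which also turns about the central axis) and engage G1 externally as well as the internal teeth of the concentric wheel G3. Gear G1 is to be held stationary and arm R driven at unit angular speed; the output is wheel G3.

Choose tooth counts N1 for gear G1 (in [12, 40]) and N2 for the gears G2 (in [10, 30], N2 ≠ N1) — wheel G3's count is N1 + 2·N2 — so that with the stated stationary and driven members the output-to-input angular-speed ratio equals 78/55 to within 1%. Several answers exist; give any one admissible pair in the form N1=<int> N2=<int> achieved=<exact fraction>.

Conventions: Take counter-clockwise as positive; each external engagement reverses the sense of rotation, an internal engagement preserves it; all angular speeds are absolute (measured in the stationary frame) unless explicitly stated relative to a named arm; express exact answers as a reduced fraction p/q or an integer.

N1=23 N2=16 achieved=78/55

topology: planetary set — design target 78/55, arm = carrier (Willis)
Willis with ω_sun = 0: ω_ring/ω_arm = (N1+N3)/N3; set equal to 78/55  ⇒  N3/N1 = 1/(78/55 − 1) = 55/23
N3 = N1 + 2·N2  ⇒  N2/N1 = (N3/N1 − 1)/2 = (55/23 − 1)/2 = 16/23
smallest multiple with N1 ≥ 12 and N2 ≥ 10: k = 1  ⇒  N1 = 1·23 = 23, N2 = 1·16 = 16 (N1 ≤ 40, N2 ≤ 30, N2 ≠ N1 ✓), N3 = 23 + 2·16 = 55
check: (N1+N3)/N3 with N1 = 23, N3 = 55 gives 78/55; |achieved − target| = 0 ≤ 39/2750 ✓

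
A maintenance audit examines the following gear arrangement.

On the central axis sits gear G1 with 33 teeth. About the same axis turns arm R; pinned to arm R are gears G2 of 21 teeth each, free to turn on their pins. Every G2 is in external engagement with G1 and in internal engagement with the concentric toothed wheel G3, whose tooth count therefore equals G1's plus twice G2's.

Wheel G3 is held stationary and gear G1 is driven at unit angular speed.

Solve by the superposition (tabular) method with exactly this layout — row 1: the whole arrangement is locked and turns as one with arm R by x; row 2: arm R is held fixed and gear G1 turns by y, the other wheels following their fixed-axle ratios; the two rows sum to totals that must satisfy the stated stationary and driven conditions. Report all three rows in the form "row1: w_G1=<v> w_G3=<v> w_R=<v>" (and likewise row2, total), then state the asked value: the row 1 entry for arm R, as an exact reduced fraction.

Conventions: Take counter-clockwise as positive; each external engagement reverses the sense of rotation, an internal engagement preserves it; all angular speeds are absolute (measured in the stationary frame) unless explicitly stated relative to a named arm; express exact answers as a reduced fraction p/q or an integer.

row1: w_G1=11/36 w_G3=11/36 w_R=11/36
row2: w_G1=25/36 w_G3=-11/36 w_R=0
total: w_G1=1 w_G3=0 w_R=11/36
asked value: 11/36

class = planetary set [G3 = 33+2·21 = 75; Willis about the carrier]
row 1 — lock + rotate with arm: ω_sun = ω_ring = ω_arm = x
row 2 — arm fixed, fixed-axis ratios: sun y, ring −(33/75)·y, arm 0
boundary: total ω_ring = x − (33/75)·y = 0 and total ω_sun = x + y = 1  ⇒  y = 25/36, x = 11/36
row 2 ring = −(33/75)·25/36 = -11/36
totals (row 1 + row 2): sun 11/36 + 25/36 = 1, ring 11/36 + (-11/36) = 0, arm 11/36 + 0 = 11/36
asked cell (row1, arm) = 11/36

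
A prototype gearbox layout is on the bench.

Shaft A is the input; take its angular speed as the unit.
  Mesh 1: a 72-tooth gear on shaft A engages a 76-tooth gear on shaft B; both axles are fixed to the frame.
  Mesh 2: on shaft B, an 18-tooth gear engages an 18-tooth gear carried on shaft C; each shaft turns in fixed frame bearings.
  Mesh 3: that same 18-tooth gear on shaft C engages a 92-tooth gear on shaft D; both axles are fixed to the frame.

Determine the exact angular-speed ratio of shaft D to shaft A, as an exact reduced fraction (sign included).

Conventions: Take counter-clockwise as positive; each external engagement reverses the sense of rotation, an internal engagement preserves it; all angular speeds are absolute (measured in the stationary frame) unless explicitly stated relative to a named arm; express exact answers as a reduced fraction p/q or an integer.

-81/437

class = fixed-axis compound train [3 meshes; 3 ratios multiply, 3 sense flips]
mesh 1 [72T→76T]: running ratio 18/19, sense −
mesh 2 [18T→18T]: running ratio 18/19, sense +
mesh 3 [18T→92T]: running ratio 81/437, sense −
ω_out/ω_in = -81/437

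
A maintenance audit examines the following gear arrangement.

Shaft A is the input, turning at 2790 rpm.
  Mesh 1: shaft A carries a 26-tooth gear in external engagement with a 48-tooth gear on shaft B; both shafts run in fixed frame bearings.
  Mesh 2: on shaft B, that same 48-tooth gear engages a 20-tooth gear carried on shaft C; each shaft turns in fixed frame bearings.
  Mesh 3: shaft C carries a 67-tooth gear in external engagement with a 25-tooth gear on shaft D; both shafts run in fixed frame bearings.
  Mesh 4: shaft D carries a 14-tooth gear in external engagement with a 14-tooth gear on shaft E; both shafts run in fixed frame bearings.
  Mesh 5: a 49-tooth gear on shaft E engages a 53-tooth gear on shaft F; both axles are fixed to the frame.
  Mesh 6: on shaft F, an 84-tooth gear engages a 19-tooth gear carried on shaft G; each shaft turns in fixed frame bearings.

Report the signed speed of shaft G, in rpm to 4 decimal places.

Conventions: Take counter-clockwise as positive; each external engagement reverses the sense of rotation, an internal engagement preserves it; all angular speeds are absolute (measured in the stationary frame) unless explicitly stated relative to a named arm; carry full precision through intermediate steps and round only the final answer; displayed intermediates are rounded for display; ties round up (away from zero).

+39730.8856 rpm

6-mesh fixed-axis compound train (all bearings frame-fixed)
mesh 1 [26T→48T]: ω = 2790.0000×26/48 = 1511.2500 rpm, sense flips to −
mesh 2 [48T→20T]: ω = 1511.2500×48/20 = 3627.0000 rpm, sense flips to +
mesh 3 [67T→25T]: ω = 3627.0000×67/25 = 9720.3600 rpm, sense flips to −
mesh 4 [14T→14T]: ω = 9720.3600×14/14 = 9720.3600 rpm, sense flips to +
mesh 5 [49T→53T]: ω = 9720.3600×49/53 = 8986.7479 rpm, sense flips to −
mesh 6 [84T→19T]: ω = 8986.7479×84/19 = 39730.8856 rpm, sense flips to +
signed output speed = +39730.8856 rpm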